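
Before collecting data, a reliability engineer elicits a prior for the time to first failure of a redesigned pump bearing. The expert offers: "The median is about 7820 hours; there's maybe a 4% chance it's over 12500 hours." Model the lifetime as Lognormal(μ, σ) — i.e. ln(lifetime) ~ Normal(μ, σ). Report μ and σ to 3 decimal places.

μ ≈ 8.964, σ ≈ 0.268

If T ~ Lognormal(μ,σ) then ln T ~ Normal(μ,σ), so the p-quantile of ln T is μ + z_p·σ.
ln(7820) = 8.964 and ln(12500) = 9.433; z_{0.5} = 0, z_{0.96} = 1.751.
σ = (9.433 − 8.964)/(1.751 − (0)) = 0.268.
μ = 8.964 − (0)·0.268 = 8.964.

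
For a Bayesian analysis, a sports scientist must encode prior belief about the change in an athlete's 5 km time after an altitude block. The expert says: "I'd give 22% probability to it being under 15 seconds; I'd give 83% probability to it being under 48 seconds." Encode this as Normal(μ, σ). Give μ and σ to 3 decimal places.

The p-quantile of Normal(μ,σ) is μ + z_p·σ, with z_{0.22} = -0.7722 and z_{0.83} = 0.9542.
Eliminate σ: μ = (z₂·x₁ − z₁·x₂)/(z₂ − z₁) = (0.9542·15 − (-0.7722)·48)/1.726 = 29.761.
Then σ = (x₂ − x₁)/(z₂ − z₁) = (48 − 15)/1.726 = 19.115.

μ = 29.761, σ = 19.115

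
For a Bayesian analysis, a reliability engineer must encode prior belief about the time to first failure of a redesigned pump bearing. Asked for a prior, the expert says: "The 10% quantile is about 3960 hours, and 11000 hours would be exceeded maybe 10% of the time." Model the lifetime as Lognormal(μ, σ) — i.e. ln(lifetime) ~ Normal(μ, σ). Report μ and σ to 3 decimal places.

If T ~ Lognormal(μ,σ) then ln T ~ Normal(μ,σ), so the p-quantile of ln T is μ + z_p·σ.
ln(3960) = 8.284 and ln(11000) = 9.306; z_{0.1} = -1.282, z_{0.9} = 1.282.
σ = (9.306 − 8.284)/(1.282 − (-1.282)) = 0.399.
μ = 8.284 − (-1.282)·0.399 = 8.795.

μ ≈ 8.795, σ ≈ 0.399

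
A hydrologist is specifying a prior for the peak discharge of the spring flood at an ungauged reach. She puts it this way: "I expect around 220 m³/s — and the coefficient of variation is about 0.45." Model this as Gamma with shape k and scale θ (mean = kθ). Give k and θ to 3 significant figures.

For Gamma(k, scale θ): mean = kθ, variance = kθ², so CV = 1/√k.
CV = 0.45, hence k = 1/CV² = 4.94.
Then θ = mean/k = 220/4.94 = 44.5.

k ≈ 4.94, θ ≈ 44.5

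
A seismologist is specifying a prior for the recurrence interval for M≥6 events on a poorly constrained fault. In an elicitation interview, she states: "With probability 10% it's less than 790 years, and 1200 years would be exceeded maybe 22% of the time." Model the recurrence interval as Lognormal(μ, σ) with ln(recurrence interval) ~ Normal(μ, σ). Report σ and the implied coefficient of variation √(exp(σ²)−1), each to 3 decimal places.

If T ~ Lognormal(μ,σ) then ln T ~ Normal(μ,σ), so the p-quantile of ln T is μ + z_p·σ.
ln(790) = 6.672 and ln(1200) = 7.09; z_{0.1} = -1.282, z_{0.78} = 0.7722.
σ = (7.09 − 6.672)/(0.7722 − (-1.282)) = 0.204.
μ = 6.672 − (-1.282)·0.204 = 6.933.
CV = √(exp(σ²)−1) = √(exp(0.0414)−1) = 0.206.

σ ≈ 0.204, CV ≈ 0.206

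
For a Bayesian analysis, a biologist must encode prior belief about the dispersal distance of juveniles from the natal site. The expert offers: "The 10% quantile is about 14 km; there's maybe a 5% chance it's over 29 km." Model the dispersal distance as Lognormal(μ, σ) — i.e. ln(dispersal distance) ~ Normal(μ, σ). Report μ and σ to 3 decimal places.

If T ~ Lognormal(μ,σ) then ln T ~ Normal(μ,σ), so the p-quantile of ln T is μ + z_p·σ.
ln(14) = 2.639 and ln(29) = 3.367; z_{0.1} = -1.282, z_{0.95} = 1.645.
σ = (3.367 − 2.639)/(1.645 − (-1.282)) = 0.249.
μ = 2.639 − (-1.282)·0.249 = 2.958.

μ ≈ 2.958, σ ≈ 0.249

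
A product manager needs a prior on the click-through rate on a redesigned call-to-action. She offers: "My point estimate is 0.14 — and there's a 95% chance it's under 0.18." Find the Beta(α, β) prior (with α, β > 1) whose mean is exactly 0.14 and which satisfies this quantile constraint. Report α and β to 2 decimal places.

With mean 0.14 fixed, write α = 0.14s, β = 0.86s where s = α+β.
Need P(θ < 0.18) = 0.95 under Beta(0.14s, 0.86s). Normal approximation: (q−m)/√(m(1−m)/s) ≈ z_{0.95} = 1.64, so s ≈ 0.14·0.86·(1.64)²/(0.18−0.14)² = 203.6.
At s = 203.6: P(θ<0.18) ≈ 0.943. Adjusting to match 0.95 gives s ≈ 221.90.
So α = 0.14·221.90 ≈ 31.07, β = 0.86·221.90 ≈ 190.83.

α ≈ 31.07, β ≈ 190.83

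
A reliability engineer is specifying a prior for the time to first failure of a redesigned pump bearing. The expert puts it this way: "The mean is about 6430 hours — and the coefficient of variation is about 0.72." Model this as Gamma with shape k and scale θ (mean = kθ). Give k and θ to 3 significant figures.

For Gamma(k, scale θ): mean = kθ, variance = kθ², so CV = 1/√k.
CV = 0.72, hence k = 1/CV² = 1.93.
Then θ = mean/k = 6430/1.93 = 3330.

k ≈ 1.93, θ ≈ 3330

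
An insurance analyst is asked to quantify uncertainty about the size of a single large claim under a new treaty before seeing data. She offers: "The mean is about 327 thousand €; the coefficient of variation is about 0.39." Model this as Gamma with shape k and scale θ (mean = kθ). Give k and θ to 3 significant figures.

For Gamma(k, scale θ): mean = kθ, variance = kθ², so CV = 1/√k.
CV = 0.39, hence k = 1/CV² = 6.57.
Then θ = mean/k = 327/6.57 = 49.7.

k ≈ 6.57, θ ≈ 49.7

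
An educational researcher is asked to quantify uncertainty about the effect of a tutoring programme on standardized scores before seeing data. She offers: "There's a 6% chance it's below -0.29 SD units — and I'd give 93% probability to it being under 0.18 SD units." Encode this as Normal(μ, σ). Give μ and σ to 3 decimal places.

μ = -0.049, σ = 0.155

For Normal(μ,σ), the p-quantile is μ + z_p·σ. Here z_{0.06} = -1.555, z_{0.93} = 1.476.
So -0.29 = μ − 1.555σ and 0.18 = μ + 1.476σ.
Subtracting: σ = (0.18 − -0.29)/(1.476 − (-1.555)) = 0.155.
Then μ = -0.29 − (-1.555)·0.155 = -0.049.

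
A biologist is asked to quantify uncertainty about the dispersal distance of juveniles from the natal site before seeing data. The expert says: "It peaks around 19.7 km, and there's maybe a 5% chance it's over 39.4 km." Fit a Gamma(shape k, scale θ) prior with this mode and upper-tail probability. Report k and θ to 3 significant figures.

Gamma(k,θ) with k>1 has mode (k−1)θ, so θ = 19.7/(k−1).
Need P(X < 39.4) = 0.95 with θ tied to k this way. Start at k = 2, θ = 19.7: P(X<39.4) ≈ 0.594.
Too low — raise k to concentrate. Iterating converges to k ≈ 6.77.
Then θ = 19.7/(6.77−1) ≈ 3.42.

k ≈ 6.77, θ ≈ 3.42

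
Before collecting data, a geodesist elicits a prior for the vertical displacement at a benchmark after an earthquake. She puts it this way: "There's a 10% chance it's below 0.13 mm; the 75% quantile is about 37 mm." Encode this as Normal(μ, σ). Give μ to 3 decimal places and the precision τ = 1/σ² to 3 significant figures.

μ = 24.286, τ = 0.00281

For Normal(μ,σ), the p-quantile is μ + z_p·σ. Here z_{0.1} = -1.282, z_{0.75} = 0.6745.
So 0.13 = μ − 1.282σ and 37 = μ + 0.6745σ.
Subtracting: σ = (37 − 0.13)/(0.6745 − (-1.282)) = 18.849.
Then μ = 0.13 − (-1.282)·18.849 = 24.286.
Precision τ = 1/σ² = 1/18.85² = 0.00281.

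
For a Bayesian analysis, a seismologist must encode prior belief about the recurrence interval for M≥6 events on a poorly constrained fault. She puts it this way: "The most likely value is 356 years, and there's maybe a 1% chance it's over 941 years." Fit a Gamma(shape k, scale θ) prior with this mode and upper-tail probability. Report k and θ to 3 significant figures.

k ≈ 5.91, θ ≈ 72.5

Gamma(k,θ) with k>1 has mode (k−1)θ, so θ = 356/(k−1).
Need P(X < 941) = 0.99 with θ tied to k this way. Start at k = 2, θ = 356: P(X<941) ≈ 0.741.
Too low — raise k to concentrate. Iterating converges to k ≈ 5.91.
Then θ = 356/(5.91−1) ≈ 72.5.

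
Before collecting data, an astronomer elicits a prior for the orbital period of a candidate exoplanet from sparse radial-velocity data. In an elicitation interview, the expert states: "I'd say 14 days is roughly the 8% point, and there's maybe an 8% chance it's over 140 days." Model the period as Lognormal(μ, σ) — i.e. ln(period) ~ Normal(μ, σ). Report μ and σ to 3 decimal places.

If T ~ Lognormal(μ,σ) then ln T ~ Normal(μ,σ), so the p-quantile of ln T is μ + z_p·σ.
ln(14) = 2.639 and ln(140) = 4.942; z_{0.08} = -1.405, z_{0.92} = 1.405.
σ = (4.942 − 2.639)/(1.405 − (-1.405)) = 0.819.
μ = 2.639 − (-1.405)·0.819 = 3.790.

μ ≈ 3.790, σ ≈ 0.819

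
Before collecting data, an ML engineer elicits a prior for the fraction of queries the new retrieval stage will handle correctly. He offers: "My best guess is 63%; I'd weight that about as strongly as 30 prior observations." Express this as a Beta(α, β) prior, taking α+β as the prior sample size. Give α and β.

Under the effective-sample-size interpretation, Beta(α, β) has prior mean α/(α+β) and prior sample size α+β.
So α+β = 30 and α/(α+β) = 0.63, giving α = 0.63·30 = 18.9 and β = 30 − 18.9 = 11.1.

α = 18.9, β = 11.1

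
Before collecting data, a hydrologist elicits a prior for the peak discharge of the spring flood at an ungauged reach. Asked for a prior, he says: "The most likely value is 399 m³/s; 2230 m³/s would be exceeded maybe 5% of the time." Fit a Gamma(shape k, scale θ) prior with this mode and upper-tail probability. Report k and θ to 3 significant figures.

k ≈ 1.79, θ ≈ 508

Gamma(k,θ) with k>1 has mode (k−1)θ, so θ = 399/(k−1).
Need P(X < 2230) = 0.95 with θ tied to k this way. Start at k = 2, θ = 399: P(X<2230) ≈ 0.975.
Too high — lower k to spread out. Iterating converges to k ≈ 1.79.
Then θ = 399/(1.79−1) ≈ 508.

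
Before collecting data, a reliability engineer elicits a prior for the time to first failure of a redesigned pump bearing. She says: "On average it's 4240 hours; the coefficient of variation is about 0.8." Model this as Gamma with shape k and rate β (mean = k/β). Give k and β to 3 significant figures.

k ≈ 1.56, β ≈ 0.000369

For Gamma(k, rate β): mean = k/β, variance = k/β², so CV = 1/√k.
CV = 0.8, hence k = 1/CV² = 1.56.
Then β = k/mean = 1.56/4240 = 0.000369.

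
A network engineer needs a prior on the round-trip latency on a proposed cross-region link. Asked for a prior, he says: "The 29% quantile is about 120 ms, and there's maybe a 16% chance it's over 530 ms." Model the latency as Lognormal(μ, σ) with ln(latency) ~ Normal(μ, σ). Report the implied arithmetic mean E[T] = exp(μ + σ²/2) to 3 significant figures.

E[T] ≈ 323 ms

If T ~ Lognormal(μ,σ) then ln T ~ Normal(μ,σ), so the p-quantile of ln T is μ + z_p·σ.
ln(120) = 4.787 and ln(530) = 6.273; z_{0.29} = -0.5534, z_{0.84} = 0.9945.
σ = (6.273 − 4.787)/(0.9945 − (-0.5534)) = 0.960.
μ = 4.787 − (-0.5534)·0.960 = 5.319.
E[T] = exp(μ + σ²/2) = exp(5.319 + 0.4605) = 323 ms.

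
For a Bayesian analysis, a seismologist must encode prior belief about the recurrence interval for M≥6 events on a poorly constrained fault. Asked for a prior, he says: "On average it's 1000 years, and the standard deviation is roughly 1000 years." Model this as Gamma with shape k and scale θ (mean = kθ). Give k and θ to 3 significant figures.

For Gamma(k, scale θ): mean = kθ, variance = kθ², so CV = 1/√k.
CV = SD/mean = 1000/1000 = 1, hence k = 1/CV² = 1.
Then θ = mean/k = 1000/1 = 1000.

k ≈ 1, θ ≈ 1000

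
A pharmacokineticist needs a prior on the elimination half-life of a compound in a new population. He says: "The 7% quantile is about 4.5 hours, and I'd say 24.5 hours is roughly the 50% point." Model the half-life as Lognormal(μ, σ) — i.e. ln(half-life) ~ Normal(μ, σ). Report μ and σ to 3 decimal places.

If T ~ Lognormal(μ,σ) then ln T ~ Normal(μ,σ), so the p-quantile of ln T is μ + z_p·σ.
ln(4.5) = 1.504 and ln(24.5) = 3.199; z_{0.07} = -1.476, z_{0.5} = 0.
σ = (3.199 − 1.504)/(0 − (-1.476)) = 1.148.
μ = 1.504 − (-1.476)·1.148 = 3.199.

μ ≈ 3.199, σ ≈ 1.148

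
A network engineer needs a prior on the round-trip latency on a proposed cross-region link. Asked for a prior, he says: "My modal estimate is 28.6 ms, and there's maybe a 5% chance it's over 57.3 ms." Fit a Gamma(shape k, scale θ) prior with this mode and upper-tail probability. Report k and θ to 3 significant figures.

Gamma(k,θ) with k>1 has mode (k−1)θ, so θ = 28.6/(k−1).
Need P(X < 57.3) = 0.95 with θ tied to k this way. Start at k = 2, θ = 28.6: P(X<57.3) ≈ 0.595.
Too low — raise k to concentrate. Iterating converges to k ≈ 6.74.
Then θ = 28.6/(6.74−1) ≈ 4.98.

k ≈ 6.74, θ ≈ 4.98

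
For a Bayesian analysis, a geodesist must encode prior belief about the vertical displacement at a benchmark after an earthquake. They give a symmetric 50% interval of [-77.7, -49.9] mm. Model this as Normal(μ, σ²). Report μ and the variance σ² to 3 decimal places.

A symmetric 50% interval runs μ ± z·σ with z = 0.6745.
Half-width = 13.9, so σ = 13.9/0.6745 = 20.6082 and σ² = 424.697.
μ is the interval midpoint, -63.800.

μ = -63.800, σ² = 424.697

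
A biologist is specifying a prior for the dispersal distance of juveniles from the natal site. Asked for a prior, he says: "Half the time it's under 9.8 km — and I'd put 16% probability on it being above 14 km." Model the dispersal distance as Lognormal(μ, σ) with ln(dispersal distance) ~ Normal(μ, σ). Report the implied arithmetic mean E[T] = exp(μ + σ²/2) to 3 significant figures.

If T ~ Lognormal(μ,σ) then ln T ~ Normal(μ,σ), so the p-quantile of ln T is μ + z_p·σ.
ln(9.8) = 2.282 and ln(14) = 2.639; z_{0.5} = 0, z_{0.84} = 0.9945.
σ = (2.639 − 2.282)/(0.9945 − (0)) = 0.359.
μ = 2.282 − (0)·0.359 = 2.282.
E[T] = exp(μ + σ²/2) = exp(2.282 + 0.0643) = 10.5 km.

E[T] ≈ 10.5 km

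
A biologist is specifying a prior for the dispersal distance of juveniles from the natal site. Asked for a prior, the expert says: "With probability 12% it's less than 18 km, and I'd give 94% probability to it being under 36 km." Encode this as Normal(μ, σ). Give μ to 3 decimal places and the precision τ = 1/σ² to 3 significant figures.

For Normal(μ,σ), the p-quantile is μ + z_p·σ. Here z_{0.12} = -1.175, z_{0.94} = 1.555.
So 18 = μ − 1.175σ and 36 = μ + 1.555σ.
Subtracting: σ = (36 − 18)/(1.555 − (-1.175)) = 6.594.
Then μ = 18 − (-1.175)·6.594 = 25.748.
Precision τ = 1/σ² = 1/6.594² = 0.023.

μ = 25.748, τ = 0.023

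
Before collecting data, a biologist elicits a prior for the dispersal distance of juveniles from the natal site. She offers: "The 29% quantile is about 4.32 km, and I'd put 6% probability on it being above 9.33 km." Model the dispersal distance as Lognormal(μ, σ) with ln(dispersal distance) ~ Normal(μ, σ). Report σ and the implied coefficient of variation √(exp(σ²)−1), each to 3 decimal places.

If T ~ Lognormal(μ,σ) then ln T ~ Normal(μ,σ), so the p-quantile of ln T is μ + z_p·σ.
ln(4.32) = 1.463 and ln(9.33) = 2.233; z_{0.29} = -0.5534, z_{0.94} = 1.555.
σ = (2.233 − 1.463)/(1.555 − (-0.5534)) = 0.365.
μ = 1.463 − (-0.5534)·0.365 = 1.665.
CV = √(exp(σ²)−1) = √(exp(0.1334)−1) = 0.378.

σ ≈ 0.365, CV ≈ 0.378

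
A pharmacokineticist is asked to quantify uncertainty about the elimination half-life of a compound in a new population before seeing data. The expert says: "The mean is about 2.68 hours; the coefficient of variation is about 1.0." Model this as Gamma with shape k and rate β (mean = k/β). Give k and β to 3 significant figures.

k ≈ 1, β ≈ 0.373

For Gamma(k, rate β): mean = k/β, variance = k/β², so CV = 1/√k.
CV = 1.0, hence k = 1/CV² = 1.
Then β = k/mean = 1/2.68 = 0.373.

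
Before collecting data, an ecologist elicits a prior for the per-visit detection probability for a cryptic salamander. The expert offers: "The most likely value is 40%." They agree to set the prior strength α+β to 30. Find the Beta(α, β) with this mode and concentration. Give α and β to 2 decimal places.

For α,β > 1 the Beta mode is (α−1)/(α+β−2). With α+β = 30, the mode is (α−1)/28.
Set (α−1)/28 = 0.4 → α = 1 + 0.4·28 = 12.20.
β = 30 − α = 17.80.

α = 12.20, β = 17.80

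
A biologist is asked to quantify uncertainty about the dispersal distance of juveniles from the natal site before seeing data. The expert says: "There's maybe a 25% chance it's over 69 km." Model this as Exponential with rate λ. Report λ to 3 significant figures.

λ ≈ 0.0201

P(T > 69.0) = e^(−λ·69.0) = 0.25, so λ = −ln(0.25)/69.0 = 0.0201.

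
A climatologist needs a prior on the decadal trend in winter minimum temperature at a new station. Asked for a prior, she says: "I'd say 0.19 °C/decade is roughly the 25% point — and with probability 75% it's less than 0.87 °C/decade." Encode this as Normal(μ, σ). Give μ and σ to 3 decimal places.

μ = 0.530, σ = 0.504

For Normal(μ,σ), the p-quantile is μ + z_p·σ. Here z_{0.25} = -0.6745, z_{0.75} = 0.6745.
So 0.19 = μ − 0.6745σ and 0.87 = μ + 0.6745σ.
Subtracting: σ = (0.87 − 0.19)/(0.6745 − (-0.6745)) = 0.504.
Then μ = 0.19 − (-0.6745)·0.504 = 0.530.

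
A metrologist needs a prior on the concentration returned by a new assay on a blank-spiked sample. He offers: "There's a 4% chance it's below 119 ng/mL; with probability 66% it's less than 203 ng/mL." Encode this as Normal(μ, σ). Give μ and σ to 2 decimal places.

The p-quantile of Normal(μ,σ) is μ + z_p·σ, with z_{0.04} = -1.751 and z_{0.66} = 0.4125.
Eliminate σ: μ = (z₂·x₁ − z₁·x₂)/(z₂ − z₁) = (0.4125·119 − (-1.751)·203)/2.163 = 186.98.
Then σ = (x₂ − x₁)/(z₂ − z₁) = (203 − 119)/2.163 = 38.83.

μ = 186.98, σ = 38.83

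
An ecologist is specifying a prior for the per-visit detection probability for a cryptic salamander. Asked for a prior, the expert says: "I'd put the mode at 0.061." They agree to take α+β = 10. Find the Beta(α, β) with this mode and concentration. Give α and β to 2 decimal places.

For α,β > 1 the Beta mode is (α−1)/(α+β−2). With α+β = 10, the mode is (α−1)/8.
Set (α−1)/8 = 0.061 → α = 1 + 0.061·8 = 1.49.
β = 10 − α = 8.51.

α = 1.49, β = 8.51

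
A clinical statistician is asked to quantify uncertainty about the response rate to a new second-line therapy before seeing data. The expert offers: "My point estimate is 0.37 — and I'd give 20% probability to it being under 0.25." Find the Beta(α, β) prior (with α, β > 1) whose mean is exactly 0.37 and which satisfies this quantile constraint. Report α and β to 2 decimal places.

With mean 0.37 fixed, write α = 0.37s, β = 0.63s where s = α+β.
Need P(θ < 0.25) = 0.2 under Beta(0.37s, 0.63s). Normal approximation: (q−m)/√(m(1−m)/s) ≈ z_{0.2} = -0.842, so s ≈ 0.37·0.63·(-0.842)²/(0.25−0.37)² = 11.5.
At s = 11.5: P(θ<0.25) ≈ 0.205. Adjusting to match 0.2 gives s ≈ 11.85.
So α = 0.37·11.85 ≈ 4.39, β = 0.63·11.85 ≈ 7.47.

α ≈ 4.39, β ≈ 7.47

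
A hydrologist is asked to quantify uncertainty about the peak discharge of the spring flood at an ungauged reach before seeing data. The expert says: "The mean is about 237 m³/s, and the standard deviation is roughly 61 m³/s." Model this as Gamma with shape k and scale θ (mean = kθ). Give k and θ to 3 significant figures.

For Gamma(k, scale θ): mean = kθ, variance = kθ², so CV = 1/√k.
CV = SD/mean = 61/237 = 0.2574, hence k = 1/CV² = 15.1.
Then θ = mean/k = 237/15.1 = 15.7.

k ≈ 15.1, θ ≈ 15.7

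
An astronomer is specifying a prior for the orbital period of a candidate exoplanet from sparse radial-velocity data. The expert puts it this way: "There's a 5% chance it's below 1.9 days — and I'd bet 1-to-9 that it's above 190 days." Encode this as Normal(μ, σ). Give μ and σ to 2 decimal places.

μ = 107.63, σ = 64.28

The p-quantile of Normal(μ,σ) is μ + z_p·σ, with z_{0.05} = -1.645 and z_{0.9} = 1.282.
Eliminate σ: μ = (z₂·x₁ − z₁·x₂)/(z₂ − z₁) = (1.282·1.9 − (-1.645)·190)/2.926 = 107.63.
Then σ = (x₂ − x₁)/(z₂ − z₁) = (190 − 1.9)/2.926 = 64.28.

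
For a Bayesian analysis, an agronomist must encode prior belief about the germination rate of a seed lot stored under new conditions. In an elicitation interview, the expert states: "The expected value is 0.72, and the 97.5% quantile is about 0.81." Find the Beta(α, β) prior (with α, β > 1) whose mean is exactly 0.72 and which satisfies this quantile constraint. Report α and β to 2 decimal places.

α ≈ 60.70, β ≈ 23.61

With mean 0.72 fixed, write α = 0.72s, β = 0.28s where s = α+β.
Need P(θ < 0.81) = 0.975 under Beta(0.72s, 0.28s). Normal approximation: (q−m)/√(m(1−m)/s) ≈ z_{0.975} = 1.96, so s ≈ 0.72·0.28·(1.96)²/(0.81−0.72)² = 95.6.
At s = 95.6: P(θ<0.81) ≈ 0.982. Adjusting to match 0.975 gives s ≈ 84.31.
So α = 0.72·84.31 ≈ 60.70, β = 0.28·84.31 ≈ 23.61.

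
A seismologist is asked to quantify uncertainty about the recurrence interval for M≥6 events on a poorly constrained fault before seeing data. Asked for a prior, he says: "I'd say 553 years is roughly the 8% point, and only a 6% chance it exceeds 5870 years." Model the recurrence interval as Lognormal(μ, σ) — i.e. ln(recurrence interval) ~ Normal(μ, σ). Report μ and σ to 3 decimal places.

If T ~ Lognormal(μ,σ) then ln T ~ Normal(μ,σ), so the p-quantile of ln T is μ + z_p·σ.
ln(553) = 6.315 and ln(5870) = 8.678; z_{0.08} = -1.405, z_{0.94} = 1.555.
σ = (8.678 − 6.315)/(1.555 − (-1.405)) = 0.798.
μ = 6.315 − (-1.405)·0.798 = 7.437.

μ ≈ 7.437, σ ≈ 0.798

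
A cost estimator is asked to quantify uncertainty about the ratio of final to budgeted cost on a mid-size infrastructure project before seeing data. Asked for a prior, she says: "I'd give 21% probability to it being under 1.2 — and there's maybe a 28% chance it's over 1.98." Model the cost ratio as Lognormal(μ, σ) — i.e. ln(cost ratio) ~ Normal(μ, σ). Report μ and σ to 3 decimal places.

If T ~ Lognormal(μ,σ) then ln T ~ Normal(μ,σ), so the p-quantile of ln T is μ + z_p·σ.
ln(1.2) = 0.1823 and ln(1.98) = 0.6831; z_{0.21} = -0.8064, z_{0.72} = 0.5828.
σ = (0.6831 − 0.1823)/(0.5828 − (-0.8064)) = 0.360.
μ = 0.1823 − (-0.8064)·0.360 = 0.473.

μ ≈ 0.473, σ ≈ 0.360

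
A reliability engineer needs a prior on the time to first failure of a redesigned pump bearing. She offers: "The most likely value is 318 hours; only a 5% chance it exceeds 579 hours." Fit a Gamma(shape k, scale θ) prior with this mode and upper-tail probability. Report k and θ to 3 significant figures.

Gamma(k,θ) with k>1 has mode (k−1)θ, so θ = 318/(k−1).
Need P(X < 579) = 0.95 with θ tied to k this way. Start at k = 2, θ = 318: P(X<579) ≈ 0.543.
Too low — raise k to concentrate. Iterating converges to k ≈ 8.76.
Then θ = 318/(8.76−1) ≈ 41.

k ≈ 8.76, θ ≈ 41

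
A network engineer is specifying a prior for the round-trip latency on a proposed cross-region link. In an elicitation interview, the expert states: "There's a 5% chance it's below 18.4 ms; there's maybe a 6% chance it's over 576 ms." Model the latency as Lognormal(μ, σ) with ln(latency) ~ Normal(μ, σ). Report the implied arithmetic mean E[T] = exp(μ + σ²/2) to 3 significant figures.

E[T] ≈ 193 ms

If T ~ Lognormal(μ,σ) then ln T ~ Normal(μ,σ), so the p-quantile of ln T is μ + z_p·σ.
ln(18.4) = 2.912 and ln(576) = 6.356; z_{0.05} = -1.645, z_{0.94} = 1.555.
σ = (6.356 − 2.912)/(1.555 − (-1.645)) = 1.076.
μ = 2.912 − (-1.645)·1.076 = 4.683.
E[T] = exp(μ + σ²/2) = exp(4.683 + 0.5792) = 193 ms.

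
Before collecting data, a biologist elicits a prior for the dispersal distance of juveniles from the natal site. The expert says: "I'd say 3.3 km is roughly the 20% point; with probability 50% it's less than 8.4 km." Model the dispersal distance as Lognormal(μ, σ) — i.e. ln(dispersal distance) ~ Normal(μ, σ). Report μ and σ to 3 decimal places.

If T ~ Lognormal(μ,σ) then ln T ~ Normal(μ,σ), so the p-quantile of ln T is μ + z_p·σ.
ln(3.3) = 1.194 and ln(8.4) = 2.128; z_{0.2} = -0.8416, z_{0.5} = 0.
σ = (2.128 − 1.194)/(0 − (-0.8416)) = 1.110.
μ = 1.194 − (-0.8416)·1.110 = 2.128.

μ ≈ 2.128, σ ≈ 1.110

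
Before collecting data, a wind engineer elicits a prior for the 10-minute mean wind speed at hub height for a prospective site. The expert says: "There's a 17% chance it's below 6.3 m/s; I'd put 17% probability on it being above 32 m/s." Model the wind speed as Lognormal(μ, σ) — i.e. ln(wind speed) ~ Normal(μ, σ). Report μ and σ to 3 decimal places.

If T ~ Lognormal(μ,σ) then ln T ~ Normal(μ,σ), so the p-quantile of ln T is μ + z_p·σ.
ln(6.3) = 1.841 and ln(32) = 3.466; z_{0.17} = -0.9542, z_{0.83} = 0.9542.
σ = (3.466 − 1.841)/(0.9542 − (-0.9542)) = 0.852.
μ = 1.841 − (-0.9542)·0.852 = 2.653.

μ ≈ 2.653, σ ≈ 0.852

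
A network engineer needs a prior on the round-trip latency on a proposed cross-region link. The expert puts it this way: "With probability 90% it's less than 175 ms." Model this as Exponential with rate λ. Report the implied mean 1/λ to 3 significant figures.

P(T < 175.0) = 1 − e^(−λ·175.0) = 0.9, so λ = −ln(1−0.9)/175.0 = −ln(0.1)/175.0 = 0.0132.
Mean = 1/λ = 76 ms.

mean ≈ 76 ms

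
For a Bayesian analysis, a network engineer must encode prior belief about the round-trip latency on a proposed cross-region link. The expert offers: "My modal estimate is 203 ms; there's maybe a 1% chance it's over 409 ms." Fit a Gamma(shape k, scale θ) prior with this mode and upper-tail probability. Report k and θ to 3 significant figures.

Gamma(k,θ) with k>1 has mode (k−1)θ, so θ = 203/(k−1).
Need P(X < 409) = 0.99 with θ tied to k this way. Start at k = 2, θ = 203: P(X<409) ≈ 0.598.
Too low — raise k to concentrate. Iterating converges to k ≈ 11.
Then θ = 203/(11−1) ≈ 20.3.

k ≈ 11, θ ≈ 20.3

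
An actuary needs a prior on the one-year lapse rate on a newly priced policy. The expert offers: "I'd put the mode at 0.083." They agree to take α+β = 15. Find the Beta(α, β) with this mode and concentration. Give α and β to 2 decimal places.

For α,β > 1 the Beta mode is (α−1)/(α+β−2). With α+β = 15, the mode is (α−1)/13.
Set (α−1)/13 = 0.083 → α = 1 + 0.083·13 = 2.08.
β = 15 − α = 12.92.

α = 2.08, β = 12.92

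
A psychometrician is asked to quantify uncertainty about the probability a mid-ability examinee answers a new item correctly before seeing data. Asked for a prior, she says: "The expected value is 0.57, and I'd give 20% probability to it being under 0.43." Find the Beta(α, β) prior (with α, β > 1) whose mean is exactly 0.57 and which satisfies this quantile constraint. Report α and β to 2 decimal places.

With mean 0.57 fixed, write α = 0.57s, β = 0.43s where s = α+β.
Need P(θ < 0.43) = 0.2 under Beta(0.57s, 0.43s). Normal approximation: (q−m)/√(m(1−m)/s) ≈ z_{0.2} = -0.842, so s ≈ 0.57·0.43·(-0.842)²/(0.43−0.57)² = 8.9.
At s = 8.9: P(θ<0.43) ≈ 0.199. Adjusting to match 0.2 gives s ≈ 8.79.
So α = 0.57·8.79 ≈ 5.01, β = 0.43·8.79 ≈ 3.78.

α ≈ 5.01, β ≈ 3.78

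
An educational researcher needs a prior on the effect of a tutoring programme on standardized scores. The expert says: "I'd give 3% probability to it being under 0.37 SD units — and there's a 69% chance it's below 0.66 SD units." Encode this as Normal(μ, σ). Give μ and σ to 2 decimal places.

For Normal(μ,σ), the p-quantile is μ + z_p·σ. Here z_{0.03} = -1.881, z_{0.69} = 0.4959.
So 0.37 = μ − 1.881σ and 0.66 = μ + 0.4959σ.
Subtracting: σ = (0.66 − 0.37)/(0.4959 − (-1.881)) = 0.12.
Then μ = 0.37 − (-1.881)·0.12 = 0.60.

μ = 0.60, σ = 0.12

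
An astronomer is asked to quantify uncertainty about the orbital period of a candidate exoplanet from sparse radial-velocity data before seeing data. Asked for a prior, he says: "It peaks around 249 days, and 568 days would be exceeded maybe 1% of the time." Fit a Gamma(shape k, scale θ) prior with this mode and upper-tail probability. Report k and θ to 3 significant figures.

k ≈ 8.04, θ ≈ 35.4

Gamma(k,θ) with k>1 has mode (k−1)θ, so θ = 249/(k−1).
Need P(X < 568) = 0.99 with θ tied to k this way. Start at k = 2, θ = 249: P(X<568) ≈ 0.665.
Too low — raise k to concentrate. Iterating converges to k ≈ 8.04.
Then θ = 249/(8.04−1) ≈ 35.4.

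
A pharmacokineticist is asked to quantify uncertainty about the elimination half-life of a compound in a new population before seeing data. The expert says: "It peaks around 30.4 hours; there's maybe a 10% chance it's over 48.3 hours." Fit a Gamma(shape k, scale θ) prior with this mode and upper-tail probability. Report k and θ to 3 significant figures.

Gamma(k,θ) with k>1 has mode (k−1)θ, so θ = 30.4/(k−1).
Need P(X < 48.3) = 0.9 with θ tied to k this way. Start at k = 2, θ = 30.4: P(X<48.3) ≈ 0.471.
Too low — raise k to concentrate. Iterating converges to k ≈ 9.76.
Then θ = 30.4/(9.76−1) ≈ 3.47.

k ≈ 9.76, θ ≈ 3.47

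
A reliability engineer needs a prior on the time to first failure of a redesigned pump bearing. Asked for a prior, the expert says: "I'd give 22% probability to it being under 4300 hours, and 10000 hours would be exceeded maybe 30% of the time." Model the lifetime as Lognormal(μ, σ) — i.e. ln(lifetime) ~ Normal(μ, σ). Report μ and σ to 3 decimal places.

If T ~ Lognormal(μ,σ) then ln T ~ Normal(μ,σ), so the p-quantile of ln T is μ + z_p·σ.
ln(4300) = 8.366 and ln(10000) = 9.21; z_{0.22} = -0.7722, z_{0.7} = 0.5244.
σ = (9.21 − 8.366)/(0.5244 − (-0.7722)) = 0.651.
μ = 8.366 − (-0.7722)·0.651 = 8.869.

μ ≈ 8.869, σ ≈ 0.651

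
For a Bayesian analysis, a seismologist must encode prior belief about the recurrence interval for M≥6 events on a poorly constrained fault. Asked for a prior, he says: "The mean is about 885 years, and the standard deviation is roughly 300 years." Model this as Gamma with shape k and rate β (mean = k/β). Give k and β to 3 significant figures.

For Gamma(k, rate β): mean = k/β, variance = k/β², so CV = 1/√k.
CV = SD/mean = 300/885 = 0.339, hence k = 1/CV² = 8.7.
Then β = k/mean = 8.7/885 = 0.00983.

k ≈ 8.7, β ≈ 0.00983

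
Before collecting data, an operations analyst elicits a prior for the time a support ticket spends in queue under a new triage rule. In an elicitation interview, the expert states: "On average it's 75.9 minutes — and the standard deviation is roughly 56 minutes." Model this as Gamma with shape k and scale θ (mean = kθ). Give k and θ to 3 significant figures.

For Gamma(k, scale θ): mean = kθ, variance = kθ², so CV = 1/√k.
CV = SD/mean = 56/75.9 = 0.7378, hence k = 1/CV² = 1.84.
Then θ = mean/k = 75.9/1.84 = 41.3.

k ≈ 1.84, θ ≈ 41.3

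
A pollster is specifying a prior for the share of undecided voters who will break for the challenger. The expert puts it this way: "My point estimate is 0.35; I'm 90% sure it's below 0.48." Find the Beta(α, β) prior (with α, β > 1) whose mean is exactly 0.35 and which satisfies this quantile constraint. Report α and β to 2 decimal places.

With mean 0.35 fixed, write α = 0.35s, β = 0.65s where s = α+β.
Need P(θ < 0.48) = 0.9 under Beta(0.35s, 0.65s). Normal approximation: (q−m)/√(m(1−m)/s) ≈ z_{0.9} = 1.28, so s ≈ 0.35·0.65·(1.28)²/(0.48−0.35)² = 22.1.
At s = 22.1: P(θ<0.48) ≈ 0.897. Adjusting to match 0.9 gives s ≈ 22.71.
So α = 0.35·22.71 ≈ 7.95, β = 0.65·22.71 ≈ 14.76.

α ≈ 7.95, β ≈ 14.76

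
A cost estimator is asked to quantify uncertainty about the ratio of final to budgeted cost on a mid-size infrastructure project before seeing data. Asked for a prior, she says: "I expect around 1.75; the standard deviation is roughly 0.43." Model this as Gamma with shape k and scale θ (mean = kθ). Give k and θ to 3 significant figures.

k ≈ 16.6, θ ≈ 0.106

For Gamma(k, scale θ): mean = kθ, variance = kθ², so CV = 1/√k.
CV = SD/mean = 0.43/1.75 = 0.2457, hence k = 1/CV² = 16.6.
Then θ = mean/k = 1.75/16.6 = 0.106.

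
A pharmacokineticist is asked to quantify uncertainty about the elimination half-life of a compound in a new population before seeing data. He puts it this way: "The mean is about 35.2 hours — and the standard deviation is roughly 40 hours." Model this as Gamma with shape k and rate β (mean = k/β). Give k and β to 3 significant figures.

k ≈ 0.774, β ≈ 0.022

For Gamma(k, rate β): mean = k/β, variance = k/β², so CV = 1/√k.
CV = SD/mean = 40/35.2 = 1.136, hence k = 1/CV² = 0.774.
Then β = k/mean = 0.774/35.2 = 0.022.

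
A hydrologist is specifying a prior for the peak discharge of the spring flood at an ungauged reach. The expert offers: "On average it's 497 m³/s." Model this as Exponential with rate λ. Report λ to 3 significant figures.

Exponential mean = 1/λ, so λ = 1/497.0 = 0.00201.

λ ≈ 0.00201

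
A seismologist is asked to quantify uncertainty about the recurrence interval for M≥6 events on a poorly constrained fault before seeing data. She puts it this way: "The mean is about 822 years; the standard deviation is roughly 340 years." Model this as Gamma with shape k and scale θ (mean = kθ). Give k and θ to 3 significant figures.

k ≈ 5.85, θ ≈ 141

For Gamma(k, scale θ): mean = kθ, variance = kθ², so CV = 1/√k.
CV = SD/mean = 340/822 = 0.4136, hence k = 1/CV² = 5.85.
Then θ = mean/k = 822/5.85 = 141.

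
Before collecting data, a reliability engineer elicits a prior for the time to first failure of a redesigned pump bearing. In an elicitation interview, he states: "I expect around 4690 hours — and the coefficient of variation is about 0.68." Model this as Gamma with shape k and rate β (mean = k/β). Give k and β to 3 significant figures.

For Gamma(k, rate β): mean = k/β, variance = k/β², so CV = 1/√k.
CV = 0.68, hence k = 1/CV² = 2.16.
Then β = k/mean = 2.16/4690 = 0.000461.

k ≈ 2.16, β ≈ 0.000461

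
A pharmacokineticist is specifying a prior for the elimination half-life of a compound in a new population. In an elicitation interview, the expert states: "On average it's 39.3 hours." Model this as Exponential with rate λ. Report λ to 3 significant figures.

λ ≈ 0.0254

Exponential mean = 1/λ, so λ = 1/39.3 = 0.0254.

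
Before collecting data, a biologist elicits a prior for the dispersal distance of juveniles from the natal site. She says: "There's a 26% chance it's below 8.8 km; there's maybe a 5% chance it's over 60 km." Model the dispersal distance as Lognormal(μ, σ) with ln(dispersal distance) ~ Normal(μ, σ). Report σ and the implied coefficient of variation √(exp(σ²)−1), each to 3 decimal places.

σ ≈ 0.839, CV ≈ 1.011

If T ~ Lognormal(μ,σ) then ln T ~ Normal(μ,σ), so the p-quantile of ln T is μ + z_p·σ.
ln(8.8) = 2.175 and ln(60) = 4.094; z_{0.26} = -0.6433, z_{0.95} = 1.645.
σ = (4.094 − 2.175)/(1.645 − (-0.6433)) = 0.839.
μ = 2.175 − (-0.6433)·0.839 = 2.714.
CV = √(exp(σ²)−1) = √(exp(0.7038)−1) = 1.011.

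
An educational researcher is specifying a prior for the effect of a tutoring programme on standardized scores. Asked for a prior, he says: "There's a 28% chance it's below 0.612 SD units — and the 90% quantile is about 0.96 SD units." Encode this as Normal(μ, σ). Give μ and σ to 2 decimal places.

The p-quantile of Normal(μ,σ) is μ + z_p·σ, with z_{0.28} = -0.5828 and z_{0.9} = 1.282.
Eliminate σ: μ = (z₂·x₁ − z₁·x₂)/(z₂ − z₁) = (1.282·0.612 − (-0.5828)·0.96)/1.864 = 0.72.
Then σ = (x₂ − x₁)/(z₂ − z₁) = (0.96 − 0.612)/1.864 = 0.19.

μ = 0.72, σ = 0.19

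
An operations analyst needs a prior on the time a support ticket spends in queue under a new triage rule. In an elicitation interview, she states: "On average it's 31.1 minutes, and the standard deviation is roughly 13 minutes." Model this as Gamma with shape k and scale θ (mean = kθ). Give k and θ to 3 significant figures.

For Gamma(k, scale θ): mean = kθ, variance = kθ², so CV = 1/√k.
CV = SD/mean = 13/31.1 = 0.418, hence k = 1/CV² = 5.72.
Then θ = mean/k = 31.1/5.72 = 5.43.

k ≈ 5.72, θ ≈ 5.43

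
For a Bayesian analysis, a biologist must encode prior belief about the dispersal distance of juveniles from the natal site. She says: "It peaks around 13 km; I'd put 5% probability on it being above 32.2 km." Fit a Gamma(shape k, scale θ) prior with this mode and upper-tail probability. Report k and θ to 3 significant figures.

k ≈ 4.3, θ ≈ 3.93

Gamma(k,θ) with k>1 has mode (k−1)θ, so θ = 13/(k−1).
Need P(X < 32.2) = 0.95 with θ tied to k this way. Start at k = 2, θ = 13: P(X<32.2) ≈ 0.708.
Too low — raise k to concentrate. Iterating converges to k ≈ 4.3.
Then θ = 13/(4.3−1) ≈ 3.93.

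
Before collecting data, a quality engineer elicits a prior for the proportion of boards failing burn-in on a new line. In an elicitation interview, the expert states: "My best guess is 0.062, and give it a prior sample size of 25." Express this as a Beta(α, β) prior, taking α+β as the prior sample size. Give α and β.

Under the effective-sample-size interpretation, Beta(α, β) has prior mean α/(α+β) and prior sample size α+β.
So α+β = 25 and α/(α+β) = 0.062, giving α = 0.062·25 = 1.55 and β = 25 − 1.55 = 23.45.

α = 1.55, β = 23.45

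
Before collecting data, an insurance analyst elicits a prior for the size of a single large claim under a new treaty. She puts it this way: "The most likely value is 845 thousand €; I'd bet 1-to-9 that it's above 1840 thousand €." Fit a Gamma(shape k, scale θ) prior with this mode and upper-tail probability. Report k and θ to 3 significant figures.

Gamma(k,θ) with k>1 has mode (k−1)θ, so θ = 845/(k−1).
Need P(X < 1840) = 0.9 with θ tied to k this way. Start at k = 2, θ = 845: P(X<1840) ≈ 0.640.
Too low — raise k to concentrate. Iterating converges to k ≈ 4.17.
Then θ = 845/(4.17−1) ≈ 266.

k ≈ 4.17, θ ≈ 266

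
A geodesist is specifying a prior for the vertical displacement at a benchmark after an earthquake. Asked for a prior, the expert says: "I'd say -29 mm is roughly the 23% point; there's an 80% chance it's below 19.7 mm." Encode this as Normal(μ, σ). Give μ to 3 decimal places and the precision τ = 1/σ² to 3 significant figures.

μ = -6.233, τ = 0.00105

For Normal(μ,σ), the p-quantile is μ + z_p·σ. Here z_{0.23} = -0.7388, z_{0.8} = 0.8416.
So -29 = μ − 0.7388σ and 19.7 = μ + 0.8416σ.
Subtracting: σ = (19.7 − -29)/(0.8416 − (-0.7388)) = 30.814.
Then μ = -29 − (-0.7388)·30.814 = -6.233.
Precision τ = 1/σ² = 1/30.81² = 0.00105.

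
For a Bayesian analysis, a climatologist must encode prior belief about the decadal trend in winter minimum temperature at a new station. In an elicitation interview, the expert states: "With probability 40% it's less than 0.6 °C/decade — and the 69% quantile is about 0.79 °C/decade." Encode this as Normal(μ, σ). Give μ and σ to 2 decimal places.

The p-quantile of Normal(μ,σ) is μ + z_p·σ, with z_{0.4} = -0.2533 and z_{0.69} = 0.4959.
Eliminate σ: μ = (z₂·x₁ − z₁·x₂)/(z₂ − z₁) = (0.4959·0.6 − (-0.2533)·0.79)/0.7492 = 0.66.
Then σ = (x₂ − x₁)/(z₂ − z₁) = (0.79 − 0.6)/0.7492 = 0.25.

μ = 0.66, σ = 0.25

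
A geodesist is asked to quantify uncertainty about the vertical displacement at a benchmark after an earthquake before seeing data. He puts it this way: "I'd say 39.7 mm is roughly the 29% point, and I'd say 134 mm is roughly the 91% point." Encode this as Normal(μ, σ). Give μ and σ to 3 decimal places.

The p-quantile of Normal(μ,σ) is μ + z_p·σ, with z_{0.29} = -0.5534 and z_{0.91} = 1.341.
Eliminate σ: μ = (z₂·x₁ − z₁·x₂)/(z₂ − z₁) = (1.341·39.7 − (-0.5534)·134)/1.894 = 67.250.
Then σ = (x₂ − x₁)/(z₂ − z₁) = (134 − 39.7)/1.894 = 49.785.

μ = 67.250, σ = 49.785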